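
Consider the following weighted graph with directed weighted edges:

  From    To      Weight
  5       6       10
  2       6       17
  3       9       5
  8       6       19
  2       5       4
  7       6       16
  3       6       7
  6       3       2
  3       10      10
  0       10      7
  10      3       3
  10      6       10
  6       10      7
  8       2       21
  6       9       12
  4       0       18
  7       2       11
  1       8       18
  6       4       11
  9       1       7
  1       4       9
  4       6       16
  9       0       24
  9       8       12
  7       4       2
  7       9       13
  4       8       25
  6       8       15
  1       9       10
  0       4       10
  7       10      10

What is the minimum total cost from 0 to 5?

Candidate routes:
0 → 10 → 3 → 6 → 8 → 2 → 5: 7+3+7+15+21+4 = 57
0 → 10 → 3 → 9 → 8 → 2 → 5: 7+3+5+12+21+4 = 52
Cheapest is 0 → 10 → 3 → 9 → 8 → 2 → 5 at 52.

52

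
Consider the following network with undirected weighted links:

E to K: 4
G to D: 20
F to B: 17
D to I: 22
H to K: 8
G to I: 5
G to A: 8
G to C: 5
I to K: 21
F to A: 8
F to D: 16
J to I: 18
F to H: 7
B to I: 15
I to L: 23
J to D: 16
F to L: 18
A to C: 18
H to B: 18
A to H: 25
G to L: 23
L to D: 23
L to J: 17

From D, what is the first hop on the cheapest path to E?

F

Candidate routes:
D - F - H - K - E: 16+7+8+4 = 35
D - G - A - F - H - K - E: 20+8+8+7+8+4 = 55
D - G - I - K - E: 20+5+21+4 = 50
D - I - K - E: 22+21+4 = 47
Cheapest is D - F - H - K - E at 35.
So from D the first move is to F.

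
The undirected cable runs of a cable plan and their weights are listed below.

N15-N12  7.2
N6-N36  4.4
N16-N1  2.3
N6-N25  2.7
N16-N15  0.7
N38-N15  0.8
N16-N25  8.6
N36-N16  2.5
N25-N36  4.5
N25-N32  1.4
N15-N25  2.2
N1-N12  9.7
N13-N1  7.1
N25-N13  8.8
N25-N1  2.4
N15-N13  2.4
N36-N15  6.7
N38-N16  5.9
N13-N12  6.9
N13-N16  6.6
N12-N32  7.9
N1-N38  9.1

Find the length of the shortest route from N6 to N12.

12

Running Dijkstra from N6:
N6: 0
N25: 2.7  (via N6)
N32: 4.1  (via N25)
N36: 4.4  (via N6)
N15: 4.9  (via N25)
N1: 5.1  (via N25)
N16: 5.6  (via N15)
N38: 5.7  (via N15)
N13: 7.3  (via N15)
N12: 12  (via N32)
Shortest route: N6 → N25 → N32 → N12 = 12.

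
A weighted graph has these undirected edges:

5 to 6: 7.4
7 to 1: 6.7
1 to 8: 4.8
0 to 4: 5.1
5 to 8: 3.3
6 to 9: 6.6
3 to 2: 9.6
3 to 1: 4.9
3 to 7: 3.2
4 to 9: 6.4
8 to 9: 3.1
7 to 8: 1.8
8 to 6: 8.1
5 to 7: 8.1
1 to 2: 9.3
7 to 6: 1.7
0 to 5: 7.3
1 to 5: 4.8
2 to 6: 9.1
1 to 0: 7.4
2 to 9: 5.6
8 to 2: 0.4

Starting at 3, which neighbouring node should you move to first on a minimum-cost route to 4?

Compare a few routes:
3 → 7 → 8 → 9 → 4: 3.2+1.8+3.1+6.4 = 14.5
3 → 1 → 0 → 4: 4.9+7.4+5.1 = 17.4
The minimum is 14.5 via 3 → 7 → 8 → 9 → 4.
So from 3 the first move is to 7.

7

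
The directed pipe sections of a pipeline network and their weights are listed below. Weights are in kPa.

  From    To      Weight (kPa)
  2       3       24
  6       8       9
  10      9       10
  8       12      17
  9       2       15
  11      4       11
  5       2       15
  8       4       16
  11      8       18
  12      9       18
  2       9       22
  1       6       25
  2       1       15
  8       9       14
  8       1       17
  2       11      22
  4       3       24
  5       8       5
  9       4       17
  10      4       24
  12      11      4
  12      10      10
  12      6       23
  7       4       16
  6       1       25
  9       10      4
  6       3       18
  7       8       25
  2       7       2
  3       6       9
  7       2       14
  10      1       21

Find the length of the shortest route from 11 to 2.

Enumerating some paths:
11 - 8 - 12 - 9 - 2: 18+17+18+15 = 68
11 - 8 - 9 - 2: 18+14+15 = 47
The minimum is 47 kPa via 11 - 8 - 9 - 2.

47 kPa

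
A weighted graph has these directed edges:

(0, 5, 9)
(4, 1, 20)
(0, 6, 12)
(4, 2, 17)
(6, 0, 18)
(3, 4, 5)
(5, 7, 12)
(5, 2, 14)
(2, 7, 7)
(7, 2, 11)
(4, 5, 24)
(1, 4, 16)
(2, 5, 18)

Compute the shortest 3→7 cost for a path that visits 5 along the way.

41

Shortest 3→5: 3 → 4 → 5 = 29
Shortest 5→7: 5 → 7 = 12
Total via 5: 29 + 12 = 41.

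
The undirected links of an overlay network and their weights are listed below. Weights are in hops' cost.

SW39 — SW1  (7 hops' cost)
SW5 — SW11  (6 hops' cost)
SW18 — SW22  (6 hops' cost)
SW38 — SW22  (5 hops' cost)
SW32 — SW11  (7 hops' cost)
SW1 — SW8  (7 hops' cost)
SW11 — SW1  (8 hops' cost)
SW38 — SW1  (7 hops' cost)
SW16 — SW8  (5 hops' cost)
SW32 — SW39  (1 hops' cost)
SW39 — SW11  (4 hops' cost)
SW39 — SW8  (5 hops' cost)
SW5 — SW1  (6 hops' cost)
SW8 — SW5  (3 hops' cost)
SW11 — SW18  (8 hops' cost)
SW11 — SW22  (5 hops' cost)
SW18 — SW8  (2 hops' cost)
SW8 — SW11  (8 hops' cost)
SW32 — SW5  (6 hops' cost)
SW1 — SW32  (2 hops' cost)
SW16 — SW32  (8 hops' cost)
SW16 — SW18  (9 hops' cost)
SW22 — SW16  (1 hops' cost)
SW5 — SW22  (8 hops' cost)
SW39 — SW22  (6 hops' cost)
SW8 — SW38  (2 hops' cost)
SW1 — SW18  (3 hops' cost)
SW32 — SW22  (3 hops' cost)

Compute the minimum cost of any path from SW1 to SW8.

Running Dijkstra from SW1:
SW1: 0
SW32: 2  (via SW1)
SW39: 3  (via SW32)
SW18: 3  (via SW1)
SW22: 5  (via SW32)
SW8: 5  (via SW18)
Shortest route: SW1–SW18–SW8 = 5 hops' cost.

5 hops' cost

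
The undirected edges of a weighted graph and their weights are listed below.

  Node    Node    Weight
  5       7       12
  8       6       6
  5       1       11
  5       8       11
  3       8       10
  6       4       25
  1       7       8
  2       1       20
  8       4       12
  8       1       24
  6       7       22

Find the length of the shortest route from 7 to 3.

33

Enumerating some paths:
7–1–8–3: 8+24+10 = 42
7–6–8–3: 22+6+10 = 38
7–1–5–8–3: 8+11+11+10 = 40
7–5–8–3: 12+11+10 = 33
The minimum is 33 via 7–5–8–3.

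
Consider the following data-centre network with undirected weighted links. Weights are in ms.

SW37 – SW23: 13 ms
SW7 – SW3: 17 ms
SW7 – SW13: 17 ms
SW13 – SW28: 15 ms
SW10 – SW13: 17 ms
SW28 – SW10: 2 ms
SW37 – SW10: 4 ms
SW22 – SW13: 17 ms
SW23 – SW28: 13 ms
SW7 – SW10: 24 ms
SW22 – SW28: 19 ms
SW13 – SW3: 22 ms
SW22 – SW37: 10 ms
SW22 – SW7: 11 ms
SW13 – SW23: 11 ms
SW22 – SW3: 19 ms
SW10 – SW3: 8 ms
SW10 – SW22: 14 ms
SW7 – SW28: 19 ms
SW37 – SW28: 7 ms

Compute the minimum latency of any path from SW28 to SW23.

Running Dijkstra from SW28:
SW28: 0
SW10: 2  (via SW28)
SW37: 6  (via SW10)
SW3: 10  (via SW10)
SW23: 13  (via SW28)
Shortest route: SW28 → SW23 = 13 ms.

13 ms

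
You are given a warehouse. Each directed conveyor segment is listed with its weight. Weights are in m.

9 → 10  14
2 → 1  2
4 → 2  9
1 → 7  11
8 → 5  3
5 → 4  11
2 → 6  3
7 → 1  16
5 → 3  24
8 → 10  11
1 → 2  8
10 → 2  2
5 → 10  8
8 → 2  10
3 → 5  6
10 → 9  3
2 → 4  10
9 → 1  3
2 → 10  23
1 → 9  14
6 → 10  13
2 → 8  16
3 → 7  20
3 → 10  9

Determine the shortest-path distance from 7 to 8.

40 m

Compare a few routes:
7 → 1 → 9 → 10 → 2 → 8: 16+14+14+2+16 = 62
7 → 1 → 2 → 8: 16+8+16 = 40
The minimum is 40 m via 7 → 1 → 2 → 8.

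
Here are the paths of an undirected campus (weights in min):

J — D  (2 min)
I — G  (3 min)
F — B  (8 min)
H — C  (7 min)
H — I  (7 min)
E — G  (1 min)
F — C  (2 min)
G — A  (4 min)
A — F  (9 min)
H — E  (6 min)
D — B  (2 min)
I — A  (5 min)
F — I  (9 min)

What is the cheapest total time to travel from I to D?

Running Dijkstra from I:
I: 0
G: 3  (via I)
E: 4  (via G)
A: 5  (via I)
H: 7  (via I)
F: 9  (via I)
C: 11  (via F)
B: 17  (via F)
D: 19  (via B)
Shortest route: I → F → B → D = 19 min.

19 min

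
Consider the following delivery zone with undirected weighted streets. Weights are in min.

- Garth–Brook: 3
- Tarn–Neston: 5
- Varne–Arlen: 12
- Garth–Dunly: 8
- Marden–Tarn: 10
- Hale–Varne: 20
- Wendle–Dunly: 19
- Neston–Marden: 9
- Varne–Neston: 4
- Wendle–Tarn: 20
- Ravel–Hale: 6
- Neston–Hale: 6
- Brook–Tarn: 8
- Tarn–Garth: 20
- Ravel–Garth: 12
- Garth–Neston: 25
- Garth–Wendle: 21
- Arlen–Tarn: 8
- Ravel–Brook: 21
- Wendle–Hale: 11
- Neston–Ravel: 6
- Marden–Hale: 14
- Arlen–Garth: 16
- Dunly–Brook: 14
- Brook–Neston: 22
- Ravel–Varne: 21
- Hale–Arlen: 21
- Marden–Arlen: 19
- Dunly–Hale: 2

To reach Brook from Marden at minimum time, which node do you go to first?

Tarn

Candidate routes:
Marden - Neston - Tarn - Brook: 9+5+8 = 22
Marden - Tarn - Brook: 10+8 = 18
Cheapest is Marden - Tarn - Brook at 18 min.
So from Marden the first move is to Tarn.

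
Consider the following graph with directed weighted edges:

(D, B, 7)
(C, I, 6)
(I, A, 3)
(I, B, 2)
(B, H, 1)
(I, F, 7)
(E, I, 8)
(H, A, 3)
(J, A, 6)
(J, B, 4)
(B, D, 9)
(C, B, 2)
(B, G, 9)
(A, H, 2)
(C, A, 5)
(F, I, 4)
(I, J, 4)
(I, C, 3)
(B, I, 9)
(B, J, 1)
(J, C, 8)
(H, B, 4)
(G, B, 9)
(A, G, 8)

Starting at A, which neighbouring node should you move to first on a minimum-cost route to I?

H

Enumerating some paths:
A → H → B → J → C → I: 2+4+1+8+6 = 21
A → G → B → I: 8+9+9 = 26
A → H → B → I: 2+4+9 = 15
The minimum is 15 via A → H → B → I.
So from A the first move is to H.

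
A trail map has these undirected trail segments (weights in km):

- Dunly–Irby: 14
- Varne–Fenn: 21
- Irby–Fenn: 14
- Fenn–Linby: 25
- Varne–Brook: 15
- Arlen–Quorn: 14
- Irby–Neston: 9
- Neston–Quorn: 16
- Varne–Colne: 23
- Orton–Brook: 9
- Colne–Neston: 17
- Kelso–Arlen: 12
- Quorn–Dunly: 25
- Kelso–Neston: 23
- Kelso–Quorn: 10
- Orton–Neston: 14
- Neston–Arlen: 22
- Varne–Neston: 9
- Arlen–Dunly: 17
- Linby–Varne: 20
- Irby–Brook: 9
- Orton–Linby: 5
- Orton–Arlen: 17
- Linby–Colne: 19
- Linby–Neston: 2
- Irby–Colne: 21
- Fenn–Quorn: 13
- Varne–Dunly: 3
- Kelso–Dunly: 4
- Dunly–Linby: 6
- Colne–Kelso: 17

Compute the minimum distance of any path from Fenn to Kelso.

23 km

Running Dijkstra from Fenn:
Fenn: 0
Quorn: 13  (via Fenn)
Irby: 14  (via Fenn)
Varne: 21  (via Fenn)
Kelso: 23  (via Quorn)
Shortest route: Fenn → Quorn → Kelso = 23 km.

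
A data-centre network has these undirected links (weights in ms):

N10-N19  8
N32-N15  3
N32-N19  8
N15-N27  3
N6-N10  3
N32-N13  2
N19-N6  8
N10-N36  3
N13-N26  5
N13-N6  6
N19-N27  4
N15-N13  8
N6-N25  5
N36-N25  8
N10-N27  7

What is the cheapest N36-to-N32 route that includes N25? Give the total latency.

Shortest N36→N25: N36 → N25 = 8
Shortest N25→N32: N25 → N6 → N13 → N32 = 13
Total via N25: 8 + 13 = 21 ms.

21 ms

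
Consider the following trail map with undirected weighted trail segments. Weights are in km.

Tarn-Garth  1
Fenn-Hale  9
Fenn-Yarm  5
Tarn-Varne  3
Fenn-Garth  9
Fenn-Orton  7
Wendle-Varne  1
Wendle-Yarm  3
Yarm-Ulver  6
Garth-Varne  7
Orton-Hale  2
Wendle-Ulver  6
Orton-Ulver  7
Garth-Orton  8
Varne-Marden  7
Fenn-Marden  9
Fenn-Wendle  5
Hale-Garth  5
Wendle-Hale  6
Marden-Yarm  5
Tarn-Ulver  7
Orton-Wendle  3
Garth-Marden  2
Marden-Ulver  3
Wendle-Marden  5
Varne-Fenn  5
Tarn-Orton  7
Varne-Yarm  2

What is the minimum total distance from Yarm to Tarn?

Candidate routes:
Yarm → Marden → Garth → Tarn: 5+2+1 = 8
Yarm → Varne → Tarn: 2+3 = 5
Yarm → Wendle → Varne → Tarn: 3+1+3 = 7
The minimum is 5 km via Yarm → Varne → Tarn.

5 km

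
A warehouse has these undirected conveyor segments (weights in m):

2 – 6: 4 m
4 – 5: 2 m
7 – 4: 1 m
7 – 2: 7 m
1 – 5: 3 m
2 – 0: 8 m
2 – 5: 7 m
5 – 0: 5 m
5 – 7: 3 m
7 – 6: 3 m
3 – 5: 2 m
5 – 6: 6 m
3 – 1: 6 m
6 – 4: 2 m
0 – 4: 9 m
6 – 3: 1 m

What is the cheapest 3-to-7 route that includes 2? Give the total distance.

Shortest 3→2: 3–6–2 = 5
Best 2 to 7: 2–7 costing 7
Total via 2: 5 + 7 = 12 m.

12 m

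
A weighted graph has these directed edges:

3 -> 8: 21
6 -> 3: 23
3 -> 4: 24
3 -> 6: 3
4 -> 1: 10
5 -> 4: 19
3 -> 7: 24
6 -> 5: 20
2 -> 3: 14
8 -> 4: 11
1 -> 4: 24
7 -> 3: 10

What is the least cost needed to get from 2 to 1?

Candidate routes:
2–3–4–1: 14+24+10 = 48
2–3–8–4–1: 14+21+11+10 = 56
Cheapest is 2–3–4–1 at 48.

48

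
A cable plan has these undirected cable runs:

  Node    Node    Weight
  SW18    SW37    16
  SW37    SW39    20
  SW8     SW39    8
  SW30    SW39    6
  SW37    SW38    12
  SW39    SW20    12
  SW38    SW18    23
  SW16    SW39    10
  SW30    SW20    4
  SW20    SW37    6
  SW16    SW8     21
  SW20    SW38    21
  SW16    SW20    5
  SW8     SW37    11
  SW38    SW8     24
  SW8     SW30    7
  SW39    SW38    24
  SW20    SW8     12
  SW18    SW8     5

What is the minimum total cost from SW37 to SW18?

16

Settle nodes by increasing distance from SW37:
SW37: 0
SW20: 6  (via SW37)
SW30: 10  (via SW20)
SW16: 11  (via SW20)
SW8: 11  (via SW37)
SW38: 12  (via SW37)
SW18: 16  (via SW37)
Shortest route: SW37–SW18 = 16.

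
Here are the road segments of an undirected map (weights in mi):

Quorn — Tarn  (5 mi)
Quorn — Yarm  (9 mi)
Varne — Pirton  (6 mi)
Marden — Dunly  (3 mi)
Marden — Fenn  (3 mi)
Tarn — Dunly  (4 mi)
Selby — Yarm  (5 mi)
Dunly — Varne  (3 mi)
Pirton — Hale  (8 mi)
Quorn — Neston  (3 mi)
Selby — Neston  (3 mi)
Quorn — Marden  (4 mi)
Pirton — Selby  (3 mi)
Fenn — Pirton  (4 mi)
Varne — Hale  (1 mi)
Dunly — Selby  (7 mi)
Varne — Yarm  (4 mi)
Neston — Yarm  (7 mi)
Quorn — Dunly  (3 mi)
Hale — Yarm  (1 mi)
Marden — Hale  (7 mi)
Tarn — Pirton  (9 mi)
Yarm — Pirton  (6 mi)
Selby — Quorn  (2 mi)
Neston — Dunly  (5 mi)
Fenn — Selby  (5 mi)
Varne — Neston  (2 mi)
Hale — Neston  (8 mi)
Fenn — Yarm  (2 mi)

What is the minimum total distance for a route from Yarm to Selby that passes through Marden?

11 mi

Shortest Yarm→Marden: Yarm–Fenn–Marden = 5
Shortest Marden→Selby: Marden–Quorn–Selby = 6
Total via Marden: 5 + 6 = 11 mi.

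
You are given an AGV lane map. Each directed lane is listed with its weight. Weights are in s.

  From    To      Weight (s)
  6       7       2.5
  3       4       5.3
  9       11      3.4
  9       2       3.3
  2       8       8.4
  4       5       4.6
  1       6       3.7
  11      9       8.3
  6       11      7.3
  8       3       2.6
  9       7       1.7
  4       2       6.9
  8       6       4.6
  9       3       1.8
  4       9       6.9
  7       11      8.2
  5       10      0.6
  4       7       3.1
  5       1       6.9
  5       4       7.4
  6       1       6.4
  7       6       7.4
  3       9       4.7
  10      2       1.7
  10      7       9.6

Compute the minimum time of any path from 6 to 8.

27.3 s

Candidate routes:
6 → 11 → 9 → 2 → 8: 7.3+8.3+3.3+8.4 = 27.3
6 → 7 → 11 → 9 → 2 → 8: 2.5+8.2+8.3+3.3+8.4 = 30.7
The minimum is 27.3 s via 6 → 11 → 9 → 2 → 8.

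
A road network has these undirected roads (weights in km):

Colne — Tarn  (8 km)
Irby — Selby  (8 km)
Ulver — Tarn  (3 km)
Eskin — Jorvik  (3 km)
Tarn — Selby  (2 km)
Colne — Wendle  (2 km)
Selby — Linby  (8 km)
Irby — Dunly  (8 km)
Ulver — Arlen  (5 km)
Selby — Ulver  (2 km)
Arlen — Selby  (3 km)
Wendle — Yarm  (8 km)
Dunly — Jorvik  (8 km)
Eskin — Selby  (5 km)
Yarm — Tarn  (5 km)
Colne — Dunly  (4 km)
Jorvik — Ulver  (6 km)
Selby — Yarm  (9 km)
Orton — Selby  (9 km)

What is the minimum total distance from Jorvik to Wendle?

14 km

Candidate routes:
Jorvik → Ulver → Tarn → Colne → Wendle: 6+3+8+2 = 19
Jorvik → Eskin → Selby → Tarn → Colne → Wendle: 3+5+2+8+2 = 20
Jorvik → Ulver → Selby → Tarn → Colne → Wendle: 6+2+2+8+2 = 20
Jorvik → Dunly → Colne → Wendle: 8+4+2 = 14
The minimum is 14 km via Jorvik → Dunly → Colne → Wendle.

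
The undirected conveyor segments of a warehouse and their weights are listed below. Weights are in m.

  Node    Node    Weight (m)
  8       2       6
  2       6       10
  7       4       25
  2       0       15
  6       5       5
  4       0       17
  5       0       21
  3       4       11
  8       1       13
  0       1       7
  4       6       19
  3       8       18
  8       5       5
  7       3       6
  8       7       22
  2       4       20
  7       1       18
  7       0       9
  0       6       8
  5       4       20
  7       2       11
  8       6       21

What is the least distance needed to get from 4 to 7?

17 m

Compare a few routes:
4 - 3 - 7: 11+6 = 17
4 - 7: 25 = 25
The minimum is 17 m via 4 - 3 - 7.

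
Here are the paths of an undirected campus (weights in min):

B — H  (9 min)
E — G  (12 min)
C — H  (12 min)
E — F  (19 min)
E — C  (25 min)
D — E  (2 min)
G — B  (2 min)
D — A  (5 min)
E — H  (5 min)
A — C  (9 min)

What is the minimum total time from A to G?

Running Dijkstra from A:
A: 0
D: 5  (via A)
E: 7  (via D)
C: 9  (via A)
H: 12  (via E)
G: 19  (via E)
Shortest route: A → D → E → G = 19 min.

19 min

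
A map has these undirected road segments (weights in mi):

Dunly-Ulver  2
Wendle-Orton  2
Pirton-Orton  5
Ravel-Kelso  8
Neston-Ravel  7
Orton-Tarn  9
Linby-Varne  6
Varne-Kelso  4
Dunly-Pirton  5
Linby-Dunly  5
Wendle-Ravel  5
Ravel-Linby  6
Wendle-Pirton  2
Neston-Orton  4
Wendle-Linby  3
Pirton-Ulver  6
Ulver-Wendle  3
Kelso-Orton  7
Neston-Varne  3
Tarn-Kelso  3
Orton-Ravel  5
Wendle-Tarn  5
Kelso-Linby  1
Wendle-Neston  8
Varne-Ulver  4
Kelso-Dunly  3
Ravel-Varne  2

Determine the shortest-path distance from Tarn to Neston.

10 mi

Candidate routes:
Tarn → Kelso → Varne → Neston: 3+4+3 = 10
Tarn → Wendle → Orton → Neston: 5+2+4 = 11
Tarn → Orton → Neston: 9+4 = 13
Cheapest is Tarn → Kelso → Varne → Neston at 10 mi.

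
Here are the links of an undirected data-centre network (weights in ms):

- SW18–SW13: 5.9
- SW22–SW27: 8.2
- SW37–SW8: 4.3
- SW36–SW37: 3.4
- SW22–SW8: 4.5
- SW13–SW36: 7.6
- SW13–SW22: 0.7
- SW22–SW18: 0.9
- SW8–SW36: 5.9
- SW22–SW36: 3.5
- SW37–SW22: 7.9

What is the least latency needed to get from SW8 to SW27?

Shortest distances from SW8:
SW8: 0
SW37: 4.3  (via SW8)
SW22: 4.5  (via SW8)
SW13: 5.2  (via SW22)
SW18: 5.4  (via SW22)
SW36: 5.9  (via SW8)
SW27: 12.7  (via SW22)
Shortest route: SW8 → SW22 → SW27 = 12.7 ms.

12.7 ms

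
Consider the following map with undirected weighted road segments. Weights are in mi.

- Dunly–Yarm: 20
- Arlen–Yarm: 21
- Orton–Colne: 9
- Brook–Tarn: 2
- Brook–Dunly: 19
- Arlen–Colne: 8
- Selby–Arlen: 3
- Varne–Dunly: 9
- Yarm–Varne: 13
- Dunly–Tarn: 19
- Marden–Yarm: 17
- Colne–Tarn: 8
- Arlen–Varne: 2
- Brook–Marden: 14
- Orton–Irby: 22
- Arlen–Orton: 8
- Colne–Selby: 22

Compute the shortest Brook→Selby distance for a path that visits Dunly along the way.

Best Brook to Dunly: Brook–Dunly costing 19
Best Dunly to Selby: Dunly–Varne–Arlen–Selby costing 14
Total via Dunly: 19 + 14 = 33 mi.

33 mi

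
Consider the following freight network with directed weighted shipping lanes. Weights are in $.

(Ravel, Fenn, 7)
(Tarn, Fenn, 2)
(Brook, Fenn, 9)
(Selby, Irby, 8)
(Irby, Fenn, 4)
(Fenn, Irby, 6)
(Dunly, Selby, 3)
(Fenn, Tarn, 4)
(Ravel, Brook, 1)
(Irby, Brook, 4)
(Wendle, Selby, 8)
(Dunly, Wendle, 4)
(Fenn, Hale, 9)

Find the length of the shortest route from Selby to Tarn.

$16

Compare a few routes:
Selby → Irby → Brook → Fenn → Tarn: 8+4+9+4 = 25
Selby → Irby → Fenn → Tarn: 8+4+4 = 16
The minimum is $16 via Selby → Irby → Fenn → Tarn.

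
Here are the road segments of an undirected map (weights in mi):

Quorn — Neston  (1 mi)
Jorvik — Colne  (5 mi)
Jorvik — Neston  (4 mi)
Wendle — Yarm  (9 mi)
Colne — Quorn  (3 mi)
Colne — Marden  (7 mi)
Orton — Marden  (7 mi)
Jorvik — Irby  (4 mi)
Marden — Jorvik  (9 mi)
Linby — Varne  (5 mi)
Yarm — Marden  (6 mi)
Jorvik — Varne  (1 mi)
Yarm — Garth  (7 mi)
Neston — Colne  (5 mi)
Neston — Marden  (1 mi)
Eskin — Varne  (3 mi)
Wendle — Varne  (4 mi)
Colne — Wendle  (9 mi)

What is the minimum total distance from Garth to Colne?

Running Dijkstra from Garth:
Garth: 0
Yarm: 7  (via Garth)
Marden: 13  (via Yarm)
Neston: 14  (via Marden)
Quorn: 15  (via Neston)
Wendle: 16  (via Yarm)
Colne: 18  (via Quorn)
Shortest route: Garth–Yarm–Marden–Neston–Quorn–Colne = 18 mi.

18 mi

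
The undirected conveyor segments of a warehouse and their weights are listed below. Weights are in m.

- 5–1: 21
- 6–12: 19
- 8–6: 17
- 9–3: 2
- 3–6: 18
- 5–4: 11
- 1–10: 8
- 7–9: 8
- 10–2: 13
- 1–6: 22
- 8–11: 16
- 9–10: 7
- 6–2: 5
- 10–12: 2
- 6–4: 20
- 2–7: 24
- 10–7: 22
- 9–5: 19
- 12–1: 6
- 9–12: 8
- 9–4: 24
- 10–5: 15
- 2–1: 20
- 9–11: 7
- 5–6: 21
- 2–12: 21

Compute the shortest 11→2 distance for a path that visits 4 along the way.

56 m

Shortest 11→4: 11 → 9 → 4 = 31
Shortest 4→2: 4 → 6 → 2 = 25
Total via 4: 31 + 25 = 56 m.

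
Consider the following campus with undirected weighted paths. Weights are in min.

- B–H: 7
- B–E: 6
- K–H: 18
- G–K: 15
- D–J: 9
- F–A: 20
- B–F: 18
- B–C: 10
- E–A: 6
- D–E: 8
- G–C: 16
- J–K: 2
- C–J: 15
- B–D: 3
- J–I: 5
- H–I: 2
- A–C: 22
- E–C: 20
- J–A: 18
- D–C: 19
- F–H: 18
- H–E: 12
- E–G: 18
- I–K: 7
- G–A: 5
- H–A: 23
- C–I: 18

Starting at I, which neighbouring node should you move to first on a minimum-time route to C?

C

Compare a few routes:
I–J–C: 5+15 = 20
I–K–J–C: 7+2+15 = 24
I–C: 18 = 18
I–H–B–C: 2+7+10 = 19
The minimum is 18 min via I–C.
So from I the first move is to C.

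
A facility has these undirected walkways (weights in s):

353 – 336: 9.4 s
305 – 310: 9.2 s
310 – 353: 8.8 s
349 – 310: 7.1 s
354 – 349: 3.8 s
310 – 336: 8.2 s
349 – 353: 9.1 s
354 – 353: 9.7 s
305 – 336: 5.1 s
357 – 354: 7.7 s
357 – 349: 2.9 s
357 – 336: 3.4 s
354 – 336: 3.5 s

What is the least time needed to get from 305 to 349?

Running Dijkstra from 305:
305: 0
336: 5.1  (via 305)
357: 8.5  (via 336)
354: 8.6  (via 336)
310: 9.2  (via 305)
349: 11.4  (via 357)
Shortest route: 305–336–357–349 = 11.4 s.

11.4 s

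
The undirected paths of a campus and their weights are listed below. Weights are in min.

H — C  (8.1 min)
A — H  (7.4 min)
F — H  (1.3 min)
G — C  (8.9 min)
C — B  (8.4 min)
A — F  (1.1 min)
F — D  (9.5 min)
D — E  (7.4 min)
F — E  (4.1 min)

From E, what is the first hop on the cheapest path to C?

Enumerating some paths:
E–D–F–H–C: 7.4+9.5+1.3+8.1 = 26.3
E–F–A–H–C: 4.1+1.1+7.4+8.1 = 20.7
E–F–H–C: 4.1+1.3+8.1 = 13.5
E–D–F–A–H–C: 7.4+9.5+1.1+7.4+8.1 = 33.5
Cheapest is E–F–H–C at 13.5 min.
So from E the first move is to F.

F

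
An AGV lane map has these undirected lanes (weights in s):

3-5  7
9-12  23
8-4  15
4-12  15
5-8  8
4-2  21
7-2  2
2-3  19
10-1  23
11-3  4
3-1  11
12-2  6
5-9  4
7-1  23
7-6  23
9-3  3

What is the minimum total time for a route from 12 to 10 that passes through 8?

79 s

Best 12 to 8: 12 → 4 → 8 costing 30
Shortest 8→10: 8 → 5 → 3 → 1 → 10 = 49
Total via 8: 30 + 49 = 79 s.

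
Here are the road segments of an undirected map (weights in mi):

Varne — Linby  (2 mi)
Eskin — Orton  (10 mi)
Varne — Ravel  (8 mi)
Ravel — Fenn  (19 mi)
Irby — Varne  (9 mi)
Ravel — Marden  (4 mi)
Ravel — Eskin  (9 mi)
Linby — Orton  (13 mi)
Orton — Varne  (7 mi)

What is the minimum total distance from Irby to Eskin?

26 mi

Candidate routes:
Irby → Varne → Orton → Eskin: 9+7+10 = 26
Irby → Varne → Linby → Orton → Eskin: 9+2+13+10 = 34
Cheapest is Irby → Varne → Orton → Eskin at 26 mi.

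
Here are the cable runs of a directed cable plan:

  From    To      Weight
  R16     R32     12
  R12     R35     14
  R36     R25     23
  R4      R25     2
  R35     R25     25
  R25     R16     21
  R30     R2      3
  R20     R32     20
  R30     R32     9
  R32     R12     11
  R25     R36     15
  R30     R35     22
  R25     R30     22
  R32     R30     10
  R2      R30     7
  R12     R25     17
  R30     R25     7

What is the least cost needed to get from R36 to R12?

Shortest distances from R36:
R36: 0
R25: 23  (via R36)
R16: 44  (via R25)
R30: 45  (via R25)
R2: 48  (via R30)
R32: 54  (via R30)
R12: 65  (via R32)
Shortest route: R36 → R25 → R30 → R32 → R12 = 65.

65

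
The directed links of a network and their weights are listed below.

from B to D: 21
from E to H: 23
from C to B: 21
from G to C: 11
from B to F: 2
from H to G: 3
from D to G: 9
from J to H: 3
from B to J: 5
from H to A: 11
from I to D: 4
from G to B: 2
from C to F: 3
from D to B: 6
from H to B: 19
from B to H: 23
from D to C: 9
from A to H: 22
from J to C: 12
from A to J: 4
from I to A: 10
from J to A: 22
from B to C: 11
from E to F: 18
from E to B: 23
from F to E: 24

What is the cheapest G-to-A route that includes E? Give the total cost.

62

Best G to E: G → B → F → E costing 28
Best E to A: E → H → A costing 34
Total via E: 28 + 34 = 62.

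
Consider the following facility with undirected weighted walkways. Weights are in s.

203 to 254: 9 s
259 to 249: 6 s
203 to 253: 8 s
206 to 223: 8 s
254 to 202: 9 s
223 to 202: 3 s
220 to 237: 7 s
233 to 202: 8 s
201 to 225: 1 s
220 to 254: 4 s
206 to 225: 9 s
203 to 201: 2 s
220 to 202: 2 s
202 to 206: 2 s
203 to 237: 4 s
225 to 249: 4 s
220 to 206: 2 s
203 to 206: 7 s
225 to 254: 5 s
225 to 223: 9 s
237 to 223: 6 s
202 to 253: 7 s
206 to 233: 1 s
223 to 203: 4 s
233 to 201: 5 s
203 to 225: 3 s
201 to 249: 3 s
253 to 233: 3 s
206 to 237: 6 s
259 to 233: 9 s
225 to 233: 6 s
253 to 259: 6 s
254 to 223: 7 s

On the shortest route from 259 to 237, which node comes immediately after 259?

249

Enumerating some paths:
259–233–206–237: 9+1+6 = 16
259–249–225–203–237: 6+4+3+4 = 17
259–249–201–203–237: 6+3+2+4 = 15
259–253–233–206–237: 6+3+1+6 = 16
The minimum is 15 s via 259–249–201–203–237.
So from 259 the first move is to 249.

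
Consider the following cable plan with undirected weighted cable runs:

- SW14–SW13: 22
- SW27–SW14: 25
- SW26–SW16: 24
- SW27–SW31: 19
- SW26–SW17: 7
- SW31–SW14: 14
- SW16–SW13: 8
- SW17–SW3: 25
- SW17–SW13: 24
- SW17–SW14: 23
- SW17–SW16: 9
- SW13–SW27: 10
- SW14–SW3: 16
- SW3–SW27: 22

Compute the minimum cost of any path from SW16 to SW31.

Running Dijkstra from SW16:
SW16: 0
SW13: 8  (via SW16)
SW17: 9  (via SW16)
SW26: 16  (via SW17)
SW27: 18  (via SW13)
SW14: 30  (via SW13)
SW3: 34  (via SW17)
SW31: 37  (via SW27)
Shortest route: SW16 → SW13 → SW27 → SW31 = 37.

37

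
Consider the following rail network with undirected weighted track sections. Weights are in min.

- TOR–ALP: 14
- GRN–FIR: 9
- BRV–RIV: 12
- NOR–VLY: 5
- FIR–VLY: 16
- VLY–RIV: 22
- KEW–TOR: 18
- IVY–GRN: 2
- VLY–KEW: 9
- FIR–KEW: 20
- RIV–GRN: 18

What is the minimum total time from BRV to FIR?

39 min

Enumerating some paths:
BRV–RIV–VLY–KEW–FIR: 12+22+9+20 = 63
BRV–RIV–GRN–FIR: 12+18+9 = 39
BRV–RIV–VLY–FIR: 12+22+16 = 50
The minimum is 39 min via BRV–RIV–GRN–FIR.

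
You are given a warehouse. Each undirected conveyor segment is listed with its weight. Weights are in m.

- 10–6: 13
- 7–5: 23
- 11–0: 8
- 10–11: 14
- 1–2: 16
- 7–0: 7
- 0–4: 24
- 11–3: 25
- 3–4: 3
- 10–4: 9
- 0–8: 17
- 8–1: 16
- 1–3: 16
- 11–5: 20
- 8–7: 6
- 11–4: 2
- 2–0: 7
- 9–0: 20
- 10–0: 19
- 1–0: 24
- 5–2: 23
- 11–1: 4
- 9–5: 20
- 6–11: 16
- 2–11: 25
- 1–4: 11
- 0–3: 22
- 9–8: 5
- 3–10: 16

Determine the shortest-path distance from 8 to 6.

36 m

Settle nodes by increasing distance from 8:
8: 0
9: 5  (via 8)
7: 6  (via 8)
0: 13  (via 7)
1: 16  (via 8)
2: 20  (via 0)
11: 20  (via 1)
4: 22  (via 11)
3: 25  (via 4)
5: 25  (via 9)
10: 31  (via 4)
6: 36  (via 11)
Shortest route: 8–1–11–6 = 36 m.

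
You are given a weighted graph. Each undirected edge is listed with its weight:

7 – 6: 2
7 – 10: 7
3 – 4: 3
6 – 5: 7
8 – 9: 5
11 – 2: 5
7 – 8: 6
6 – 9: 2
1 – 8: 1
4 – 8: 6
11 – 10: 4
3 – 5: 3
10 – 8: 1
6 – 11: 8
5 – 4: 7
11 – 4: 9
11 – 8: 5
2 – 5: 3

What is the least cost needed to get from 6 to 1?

Candidate routes:
6 - 9 - 8 - 1: 2+5+1 = 8
6 - 7 - 8 - 1: 2+6+1 = 9
Cheapest is 6 - 9 - 8 - 1 at 8.

8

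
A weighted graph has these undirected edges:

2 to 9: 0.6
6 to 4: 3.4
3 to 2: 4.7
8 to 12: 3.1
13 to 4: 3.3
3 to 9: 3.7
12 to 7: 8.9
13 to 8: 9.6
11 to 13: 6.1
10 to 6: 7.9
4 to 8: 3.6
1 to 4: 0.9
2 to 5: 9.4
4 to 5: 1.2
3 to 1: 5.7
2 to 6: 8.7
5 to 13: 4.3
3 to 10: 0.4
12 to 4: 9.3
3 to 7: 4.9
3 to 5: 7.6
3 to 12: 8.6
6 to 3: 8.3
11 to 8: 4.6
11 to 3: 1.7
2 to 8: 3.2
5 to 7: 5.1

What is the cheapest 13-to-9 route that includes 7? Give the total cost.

18

Best 13 to 7: 13–5–7 costing 9.4
Shortest 7→9: 7–3–9 = 8.6
Total via 7: 9.4 + 8.6 = 18.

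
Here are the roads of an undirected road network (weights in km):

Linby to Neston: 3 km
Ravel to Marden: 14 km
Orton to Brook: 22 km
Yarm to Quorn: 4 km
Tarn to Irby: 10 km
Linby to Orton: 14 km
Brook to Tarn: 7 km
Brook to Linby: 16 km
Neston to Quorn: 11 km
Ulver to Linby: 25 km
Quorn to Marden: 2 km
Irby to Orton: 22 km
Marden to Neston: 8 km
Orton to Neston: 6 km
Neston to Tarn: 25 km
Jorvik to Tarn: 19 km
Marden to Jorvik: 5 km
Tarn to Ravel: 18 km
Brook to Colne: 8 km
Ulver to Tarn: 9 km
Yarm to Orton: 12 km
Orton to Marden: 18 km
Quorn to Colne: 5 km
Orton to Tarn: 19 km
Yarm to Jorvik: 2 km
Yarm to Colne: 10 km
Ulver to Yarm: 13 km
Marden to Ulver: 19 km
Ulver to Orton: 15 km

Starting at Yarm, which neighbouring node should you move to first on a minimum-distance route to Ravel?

Compare a few routes:
Yarm → Colne → Quorn → Marden → Ravel: 10+5+2+14 = 31
Yarm → Quorn → Neston → Marden → Ravel: 4+11+8+14 = 37
Yarm → Quorn → Marden → Ravel: 4+2+14 = 20
Yarm → Jorvik → Marden → Ravel: 2+5+14 = 21
Cheapest is Yarm → Quorn → Marden → Ravel at 20 km.
So from Yarm the first move is to Quorn.

Quorn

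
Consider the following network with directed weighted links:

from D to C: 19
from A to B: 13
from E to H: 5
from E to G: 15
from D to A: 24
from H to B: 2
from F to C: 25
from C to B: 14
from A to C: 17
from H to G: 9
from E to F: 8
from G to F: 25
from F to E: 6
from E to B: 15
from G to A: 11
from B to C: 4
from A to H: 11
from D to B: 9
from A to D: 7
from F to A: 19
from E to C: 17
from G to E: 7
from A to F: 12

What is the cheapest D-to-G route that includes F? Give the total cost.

56

Shortest D→F: D–A–F = 36
Shortest F→G: F–E–H–G = 20
Total via F: 36 + 20 = 56.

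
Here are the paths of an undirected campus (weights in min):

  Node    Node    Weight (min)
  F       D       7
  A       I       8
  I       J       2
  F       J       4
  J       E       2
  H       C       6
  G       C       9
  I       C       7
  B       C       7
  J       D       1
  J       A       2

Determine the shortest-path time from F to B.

Settle nodes by increasing distance from F:
F: 0
J: 4  (via F)
D: 5  (via J)
A: 6  (via J)
E: 6  (via J)
I: 6  (via J)
C: 13  (via I)
H: 19  (via C)
B: 20  (via C)
Shortest route: F → J → I → C → B = 20 min.

20 min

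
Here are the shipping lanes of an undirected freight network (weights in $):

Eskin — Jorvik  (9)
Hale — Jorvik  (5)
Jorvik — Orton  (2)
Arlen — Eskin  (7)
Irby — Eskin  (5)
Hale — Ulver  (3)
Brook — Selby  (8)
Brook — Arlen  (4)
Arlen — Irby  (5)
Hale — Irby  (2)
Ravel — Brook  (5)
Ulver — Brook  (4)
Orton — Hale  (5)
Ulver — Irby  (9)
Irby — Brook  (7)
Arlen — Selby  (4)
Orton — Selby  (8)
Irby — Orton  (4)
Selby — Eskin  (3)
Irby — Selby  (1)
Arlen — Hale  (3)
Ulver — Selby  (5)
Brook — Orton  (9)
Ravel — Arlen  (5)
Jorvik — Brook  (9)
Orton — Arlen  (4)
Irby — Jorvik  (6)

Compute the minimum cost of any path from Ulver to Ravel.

$9

Settle nodes by increasing distance from Ulver:
Ulver: 0
Hale: 3  (via Ulver)
Brook: 4  (via Ulver)
Irby: 5  (via Hale)
Selby: 5  (via Ulver)
Arlen: 6  (via Hale)
Eskin: 8  (via Selby)
Jorvik: 8  (via Hale)
Orton: 8  (via Hale)
Ravel: 9  (via Brook)
Shortest route: Ulver → Brook → Ravel = $9.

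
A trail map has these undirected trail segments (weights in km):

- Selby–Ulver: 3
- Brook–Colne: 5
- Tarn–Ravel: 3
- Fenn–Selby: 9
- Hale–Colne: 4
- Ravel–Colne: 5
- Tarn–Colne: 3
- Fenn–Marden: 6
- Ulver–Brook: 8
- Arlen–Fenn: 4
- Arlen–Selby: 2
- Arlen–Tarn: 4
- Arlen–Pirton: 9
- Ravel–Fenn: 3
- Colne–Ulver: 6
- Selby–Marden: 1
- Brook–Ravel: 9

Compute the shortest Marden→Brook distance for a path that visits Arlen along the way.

Best Marden to Arlen: Marden–Selby–Arlen costing 3
Best Arlen to Brook: Arlen–Tarn–Colne–Brook costing 12
Total via Arlen: 3 + 12 = 15 km.

15 km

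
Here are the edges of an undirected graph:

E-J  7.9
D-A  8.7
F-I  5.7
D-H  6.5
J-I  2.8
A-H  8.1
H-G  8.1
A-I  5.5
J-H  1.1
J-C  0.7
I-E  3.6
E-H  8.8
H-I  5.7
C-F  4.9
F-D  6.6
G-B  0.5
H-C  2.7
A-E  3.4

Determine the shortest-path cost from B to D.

15.1

Shortest distances from B:
B: 0
G: 0.5  (via B)
H: 8.6  (via G)
J: 9.7  (via H)
C: 10.4  (via J)
I: 12.5  (via J)
D: 15.1  (via H)
Shortest route: B → G → H → D = 15.1.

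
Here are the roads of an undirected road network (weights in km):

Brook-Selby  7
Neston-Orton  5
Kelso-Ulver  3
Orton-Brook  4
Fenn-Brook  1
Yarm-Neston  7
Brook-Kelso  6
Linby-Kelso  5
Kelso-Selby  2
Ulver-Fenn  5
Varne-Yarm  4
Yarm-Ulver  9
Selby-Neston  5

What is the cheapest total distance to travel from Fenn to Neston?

Settle nodes by increasing distance from Fenn:
Fenn: 0
Brook: 1  (via Fenn)
Orton: 5  (via Brook)
Ulver: 5  (via Fenn)
Kelso: 7  (via Brook)
Selby: 8  (via Brook)
Neston: 10  (via Orton)
Shortest route: Fenn–Brook–Orton–Neston = 10 km.

10 km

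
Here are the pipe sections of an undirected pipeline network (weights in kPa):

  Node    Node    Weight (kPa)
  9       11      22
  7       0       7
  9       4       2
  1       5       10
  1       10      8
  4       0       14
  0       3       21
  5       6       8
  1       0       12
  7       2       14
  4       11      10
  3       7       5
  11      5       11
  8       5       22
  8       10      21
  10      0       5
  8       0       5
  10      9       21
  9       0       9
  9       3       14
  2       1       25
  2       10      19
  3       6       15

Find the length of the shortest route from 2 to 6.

34 kPa

Running Dijkstra from 2:
2: 0
7: 14  (via 2)
3: 19  (via 7)
10: 19  (via 2)
0: 21  (via 7)
1: 25  (via 2)
8: 26  (via 0)
9: 30  (via 0)
4: 32  (via 9)
6: 34  (via 3)
Shortest route: 2–7–3–6 = 34 kPa.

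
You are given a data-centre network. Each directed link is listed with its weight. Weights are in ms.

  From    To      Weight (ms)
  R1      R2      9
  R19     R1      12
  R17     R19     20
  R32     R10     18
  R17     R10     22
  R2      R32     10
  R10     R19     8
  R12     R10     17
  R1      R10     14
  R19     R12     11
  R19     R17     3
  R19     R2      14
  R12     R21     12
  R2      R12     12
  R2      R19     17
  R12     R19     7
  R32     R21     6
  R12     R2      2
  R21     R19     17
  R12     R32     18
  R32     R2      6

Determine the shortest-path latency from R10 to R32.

Enumerating some paths:
R10–R19–R12–R2–R32: 8+11+2+10 = 31
R10–R19–R2–R32: 8+14+10 = 32
Cheapest is R10–R19–R12–R2–R32 at 31 ms.

31 ms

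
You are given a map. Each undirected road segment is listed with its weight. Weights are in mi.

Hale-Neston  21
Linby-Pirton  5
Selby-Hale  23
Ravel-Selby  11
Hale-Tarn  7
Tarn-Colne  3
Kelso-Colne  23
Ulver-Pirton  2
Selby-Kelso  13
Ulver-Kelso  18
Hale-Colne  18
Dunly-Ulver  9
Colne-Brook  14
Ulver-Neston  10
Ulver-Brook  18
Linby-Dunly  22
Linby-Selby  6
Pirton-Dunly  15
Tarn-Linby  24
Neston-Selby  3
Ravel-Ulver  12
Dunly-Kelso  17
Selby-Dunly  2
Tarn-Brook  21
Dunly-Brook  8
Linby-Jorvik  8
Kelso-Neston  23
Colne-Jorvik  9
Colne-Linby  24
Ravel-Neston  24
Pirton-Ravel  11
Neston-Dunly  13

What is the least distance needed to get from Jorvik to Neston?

17 mi

Enumerating some paths:
Jorvik - Linby - Pirton - Ulver - Neston: 8+5+2+10 = 25
Jorvik - Linby - Selby - Neston: 8+6+3 = 17
Cheapest is Jorvik - Linby - Selby - Neston at 17 mi.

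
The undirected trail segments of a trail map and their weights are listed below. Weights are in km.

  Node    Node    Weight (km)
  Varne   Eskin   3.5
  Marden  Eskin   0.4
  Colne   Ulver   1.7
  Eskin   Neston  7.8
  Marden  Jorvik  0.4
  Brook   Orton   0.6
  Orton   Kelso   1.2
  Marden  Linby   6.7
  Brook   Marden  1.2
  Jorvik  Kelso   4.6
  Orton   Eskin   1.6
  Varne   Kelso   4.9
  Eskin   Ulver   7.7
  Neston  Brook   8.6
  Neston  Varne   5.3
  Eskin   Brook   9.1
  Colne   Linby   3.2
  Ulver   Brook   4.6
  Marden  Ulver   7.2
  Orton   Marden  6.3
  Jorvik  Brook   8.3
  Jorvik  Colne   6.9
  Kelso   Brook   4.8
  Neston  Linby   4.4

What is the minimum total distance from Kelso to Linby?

9.7 km

Settle nodes by increasing distance from Kelso:
Kelso: 0
Orton: 1.2  (via Kelso)
Brook: 1.8  (via Orton)
Eskin: 2.8  (via Orton)
Marden: 3  (via Brook)
Jorvik: 3.4  (via Marden)
Varne: 4.9  (via Kelso)
Ulver: 6.4  (via Brook)
Colne: 8.1  (via Ulver)
Linby: 9.7  (via Marden)
Shortest route: Kelso–Orton–Brook–Marden–Linby = 9.7 km.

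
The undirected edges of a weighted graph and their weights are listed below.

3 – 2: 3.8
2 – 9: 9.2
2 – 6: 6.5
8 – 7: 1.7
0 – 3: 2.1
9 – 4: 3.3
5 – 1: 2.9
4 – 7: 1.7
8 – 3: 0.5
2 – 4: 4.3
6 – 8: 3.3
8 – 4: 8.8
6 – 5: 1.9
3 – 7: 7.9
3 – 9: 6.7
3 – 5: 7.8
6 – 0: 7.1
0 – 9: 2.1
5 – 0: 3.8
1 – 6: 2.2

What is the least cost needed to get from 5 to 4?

Compare a few routes:
5 - 6 - 8 - 7 - 4: 1.9+3.3+1.7+1.7 = 8.6
5 - 0 - 3 - 8 - 7 - 4: 3.8+2.1+0.5+1.7+1.7 = 9.8
5 - 0 - 9 - 4: 3.8+2.1+3.3 = 9.2
Cheapest is 5 - 6 - 8 - 7 - 4 at 8.6.

8.6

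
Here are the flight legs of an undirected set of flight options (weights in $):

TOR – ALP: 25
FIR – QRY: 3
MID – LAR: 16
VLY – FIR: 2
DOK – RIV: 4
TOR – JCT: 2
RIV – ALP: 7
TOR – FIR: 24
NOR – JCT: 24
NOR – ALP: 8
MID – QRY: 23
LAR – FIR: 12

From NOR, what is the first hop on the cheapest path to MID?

JCT

Candidate routes:
NOR - JCT - TOR - FIR - LAR - MID: 24+2+24+12+16 = 78
NOR - JCT - TOR - FIR - QRY - MID: 24+2+24+3+23 = 76
NOR - ALP - TOR - FIR - QRY - MID: 8+25+24+3+23 = 83
The minimum is $76 via NOR - JCT - TOR - FIR - QRY - MID.
So from NOR the first move is to JCT.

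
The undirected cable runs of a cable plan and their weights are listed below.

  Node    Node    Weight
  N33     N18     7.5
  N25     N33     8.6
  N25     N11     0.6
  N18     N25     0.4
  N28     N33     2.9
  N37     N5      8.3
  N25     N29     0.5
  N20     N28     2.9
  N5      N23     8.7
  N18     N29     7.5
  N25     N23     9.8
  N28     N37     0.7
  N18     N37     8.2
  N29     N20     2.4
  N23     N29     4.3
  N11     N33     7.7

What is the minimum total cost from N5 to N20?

Compare a few routes:
N5 → N23 → N29 → N20: 8.7+4.3+2.4 = 15.4
N5 → N37 → N18 → N25 → N29 → N20: 8.3+8.2+0.4+0.5+2.4 = 19.8
N5 → N37 → N28 → N20: 8.3+0.7+2.9 = 11.9
Cheapest is N5 → N37 → N28 → N20 at 11.9.

11.9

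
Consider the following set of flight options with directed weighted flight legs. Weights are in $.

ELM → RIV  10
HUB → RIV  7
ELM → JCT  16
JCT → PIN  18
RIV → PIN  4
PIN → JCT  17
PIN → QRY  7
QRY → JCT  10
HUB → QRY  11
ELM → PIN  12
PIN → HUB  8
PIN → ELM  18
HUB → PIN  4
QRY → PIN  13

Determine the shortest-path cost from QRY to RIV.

$28

Candidate routes:
QRY → JCT → PIN → HUB → RIV: 10+18+8+7 = 43
QRY → PIN → HUB → RIV: 13+8+7 = 28
QRY → PIN → ELM → RIV: 13+18+10 = 41
QRY → JCT → PIN → ELM → RIV: 10+18+18+10 = 56
Cheapest is QRY → PIN → HUB → RIV at $28.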